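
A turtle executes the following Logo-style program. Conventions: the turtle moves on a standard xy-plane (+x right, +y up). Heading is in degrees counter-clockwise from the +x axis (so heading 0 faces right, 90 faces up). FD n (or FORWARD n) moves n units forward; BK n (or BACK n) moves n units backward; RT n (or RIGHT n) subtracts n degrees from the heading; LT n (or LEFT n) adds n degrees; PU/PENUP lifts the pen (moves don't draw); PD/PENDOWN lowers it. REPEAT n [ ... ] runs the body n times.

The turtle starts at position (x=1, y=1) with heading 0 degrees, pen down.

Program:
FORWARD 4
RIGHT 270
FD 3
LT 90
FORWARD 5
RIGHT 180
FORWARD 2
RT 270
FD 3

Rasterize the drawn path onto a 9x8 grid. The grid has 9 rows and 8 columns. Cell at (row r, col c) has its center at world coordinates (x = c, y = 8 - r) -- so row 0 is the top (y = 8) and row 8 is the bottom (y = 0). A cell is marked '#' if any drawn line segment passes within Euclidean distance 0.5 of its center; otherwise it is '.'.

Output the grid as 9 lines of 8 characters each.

Segment 0: (1,1) -> (5,1)
Segment 1: (5,1) -> (5,4)
Segment 2: (5,4) -> (-0,4)
Segment 3: (-0,4) -> (2,4)
Segment 4: (2,4) -> (2,7)

Answer: ........
..#.....
..#.....
..#.....
######..
.....#..
.....#..
.#####..
........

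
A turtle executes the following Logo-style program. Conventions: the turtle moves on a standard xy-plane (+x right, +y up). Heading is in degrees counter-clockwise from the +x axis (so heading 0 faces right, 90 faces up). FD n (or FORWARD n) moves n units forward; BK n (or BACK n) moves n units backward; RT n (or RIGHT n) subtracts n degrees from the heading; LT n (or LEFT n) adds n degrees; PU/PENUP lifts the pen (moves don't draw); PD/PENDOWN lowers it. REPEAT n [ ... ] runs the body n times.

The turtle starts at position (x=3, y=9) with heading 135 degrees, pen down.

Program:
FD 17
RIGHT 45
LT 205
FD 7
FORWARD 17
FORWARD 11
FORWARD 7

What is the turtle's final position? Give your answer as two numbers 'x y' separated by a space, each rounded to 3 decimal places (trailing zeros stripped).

Answer: 8.729 -17.044

Derivation:
Executing turtle program step by step:
Start: pos=(3,9), heading=135, pen down
FD 17: (3,9) -> (-9.021,21.021) [heading=135, draw]
RT 45: heading 135 -> 90
LT 205: heading 90 -> 295
FD 7: (-9.021,21.021) -> (-6.062,14.677) [heading=295, draw]
FD 17: (-6.062,14.677) -> (1.122,-0.731) [heading=295, draw]
FD 11: (1.122,-0.731) -> (5.771,-10.7) [heading=295, draw]
FD 7: (5.771,-10.7) -> (8.729,-17.044) [heading=295, draw]
Final: pos=(8.729,-17.044), heading=295, 5 segment(s) drawn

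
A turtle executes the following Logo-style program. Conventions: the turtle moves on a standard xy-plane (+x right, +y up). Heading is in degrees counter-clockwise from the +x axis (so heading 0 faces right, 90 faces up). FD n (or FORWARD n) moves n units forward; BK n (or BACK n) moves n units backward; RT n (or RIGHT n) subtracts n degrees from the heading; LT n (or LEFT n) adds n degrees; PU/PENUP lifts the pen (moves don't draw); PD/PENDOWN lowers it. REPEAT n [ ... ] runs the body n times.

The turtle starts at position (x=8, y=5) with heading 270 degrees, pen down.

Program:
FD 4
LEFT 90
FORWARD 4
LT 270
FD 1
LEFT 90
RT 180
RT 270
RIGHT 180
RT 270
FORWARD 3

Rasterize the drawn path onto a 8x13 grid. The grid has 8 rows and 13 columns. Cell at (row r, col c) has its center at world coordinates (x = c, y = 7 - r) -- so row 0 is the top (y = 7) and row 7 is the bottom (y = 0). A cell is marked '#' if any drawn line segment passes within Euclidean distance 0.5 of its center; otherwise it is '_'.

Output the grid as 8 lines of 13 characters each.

Answer: _____________
_____________
________#____
________#____
________#____
________#____
________#####
_________####

Derivation:
Segment 0: (8,5) -> (8,1)
Segment 1: (8,1) -> (12,1)
Segment 2: (12,1) -> (12,-0)
Segment 3: (12,-0) -> (9,-0)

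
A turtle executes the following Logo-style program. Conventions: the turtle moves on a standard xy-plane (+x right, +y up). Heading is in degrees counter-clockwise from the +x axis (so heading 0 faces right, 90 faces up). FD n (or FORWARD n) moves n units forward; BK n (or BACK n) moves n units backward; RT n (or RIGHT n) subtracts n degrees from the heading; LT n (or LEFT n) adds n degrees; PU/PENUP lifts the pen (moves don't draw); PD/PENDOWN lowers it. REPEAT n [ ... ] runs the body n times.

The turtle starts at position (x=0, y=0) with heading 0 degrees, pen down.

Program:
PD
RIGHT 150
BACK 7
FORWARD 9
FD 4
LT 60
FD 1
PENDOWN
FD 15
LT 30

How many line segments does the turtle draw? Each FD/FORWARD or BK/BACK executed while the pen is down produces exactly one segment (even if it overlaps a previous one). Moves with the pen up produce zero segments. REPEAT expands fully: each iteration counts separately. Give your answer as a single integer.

Executing turtle program step by step:
Start: pos=(0,0), heading=0, pen down
PD: pen down
RT 150: heading 0 -> 210
BK 7: (0,0) -> (6.062,3.5) [heading=210, draw]
FD 9: (6.062,3.5) -> (-1.732,-1) [heading=210, draw]
FD 4: (-1.732,-1) -> (-5.196,-3) [heading=210, draw]
LT 60: heading 210 -> 270
FD 1: (-5.196,-3) -> (-5.196,-4) [heading=270, draw]
PD: pen down
FD 15: (-5.196,-4) -> (-5.196,-19) [heading=270, draw]
LT 30: heading 270 -> 300
Final: pos=(-5.196,-19), heading=300, 5 segment(s) drawn
Segments drawn: 5

Answer: 5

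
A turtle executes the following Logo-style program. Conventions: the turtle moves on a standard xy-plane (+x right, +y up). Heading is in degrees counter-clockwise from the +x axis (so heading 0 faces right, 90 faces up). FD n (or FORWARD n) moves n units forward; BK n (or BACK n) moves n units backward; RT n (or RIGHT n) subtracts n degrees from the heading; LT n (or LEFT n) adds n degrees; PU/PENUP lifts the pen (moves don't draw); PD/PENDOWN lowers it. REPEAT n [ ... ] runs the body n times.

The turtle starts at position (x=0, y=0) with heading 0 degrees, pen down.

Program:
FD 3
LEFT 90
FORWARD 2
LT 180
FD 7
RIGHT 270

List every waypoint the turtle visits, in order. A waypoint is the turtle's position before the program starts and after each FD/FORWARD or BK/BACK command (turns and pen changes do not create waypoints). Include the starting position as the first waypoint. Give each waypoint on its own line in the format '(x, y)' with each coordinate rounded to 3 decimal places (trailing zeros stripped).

Executing turtle program step by step:
Start: pos=(0,0), heading=0, pen down
FD 3: (0,0) -> (3,0) [heading=0, draw]
LT 90: heading 0 -> 90
FD 2: (3,0) -> (3,2) [heading=90, draw]
LT 180: heading 90 -> 270
FD 7: (3,2) -> (3,-5) [heading=270, draw]
RT 270: heading 270 -> 0
Final: pos=(3,-5), heading=0, 3 segment(s) drawn
Waypoints (4 total):
(0, 0)
(3, 0)
(3, 2)
(3, -5)

Answer: (0, 0)
(3, 0)
(3, 2)
(3, -5)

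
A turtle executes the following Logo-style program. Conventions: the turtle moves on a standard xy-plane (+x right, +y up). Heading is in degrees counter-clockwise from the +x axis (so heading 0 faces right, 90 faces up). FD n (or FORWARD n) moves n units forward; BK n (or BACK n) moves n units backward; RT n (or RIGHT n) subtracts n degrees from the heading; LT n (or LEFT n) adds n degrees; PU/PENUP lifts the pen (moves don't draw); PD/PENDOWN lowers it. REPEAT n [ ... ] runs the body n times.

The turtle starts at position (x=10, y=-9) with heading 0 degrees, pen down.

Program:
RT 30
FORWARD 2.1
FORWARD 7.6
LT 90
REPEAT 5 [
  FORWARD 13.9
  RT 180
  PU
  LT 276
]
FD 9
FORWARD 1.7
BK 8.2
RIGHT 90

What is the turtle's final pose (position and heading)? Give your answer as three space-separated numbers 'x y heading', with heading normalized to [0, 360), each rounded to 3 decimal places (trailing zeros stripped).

Executing turtle program step by step:
Start: pos=(10,-9), heading=0, pen down
RT 30: heading 0 -> 330
FD 2.1: (10,-9) -> (11.819,-10.05) [heading=330, draw]
FD 7.6: (11.819,-10.05) -> (18.4,-13.85) [heading=330, draw]
LT 90: heading 330 -> 60
REPEAT 5 [
  -- iteration 1/5 --
  FD 13.9: (18.4,-13.85) -> (25.35,-1.812) [heading=60, draw]
  RT 180: heading 60 -> 240
  PU: pen up
  LT 276: heading 240 -> 156
  -- iteration 2/5 --
  FD 13.9: (25.35,-1.812) -> (12.652,3.841) [heading=156, move]
  RT 180: heading 156 -> 336
  PU: pen up
  LT 276: heading 336 -> 252
  -- iteration 3/5 --
  FD 13.9: (12.652,3.841) -> (8.357,-9.378) [heading=252, move]
  RT 180: heading 252 -> 72
  PU: pen up
  LT 276: heading 72 -> 348
  -- iteration 4/5 --
  FD 13.9: (8.357,-9.378) -> (21.953,-12.268) [heading=348, move]
  RT 180: heading 348 -> 168
  PU: pen up
  LT 276: heading 168 -> 84
  -- iteration 5/5 --
  FD 13.9: (21.953,-12.268) -> (23.406,1.556) [heading=84, move]
  RT 180: heading 84 -> 264
  PU: pen up
  LT 276: heading 264 -> 180
]
FD 9: (23.406,1.556) -> (14.406,1.556) [heading=180, move]
FD 1.7: (14.406,1.556) -> (12.706,1.556) [heading=180, move]
BK 8.2: (12.706,1.556) -> (20.906,1.556) [heading=180, move]
RT 90: heading 180 -> 90
Final: pos=(20.906,1.556), heading=90, 3 segment(s) drawn

Answer: 20.906 1.556 90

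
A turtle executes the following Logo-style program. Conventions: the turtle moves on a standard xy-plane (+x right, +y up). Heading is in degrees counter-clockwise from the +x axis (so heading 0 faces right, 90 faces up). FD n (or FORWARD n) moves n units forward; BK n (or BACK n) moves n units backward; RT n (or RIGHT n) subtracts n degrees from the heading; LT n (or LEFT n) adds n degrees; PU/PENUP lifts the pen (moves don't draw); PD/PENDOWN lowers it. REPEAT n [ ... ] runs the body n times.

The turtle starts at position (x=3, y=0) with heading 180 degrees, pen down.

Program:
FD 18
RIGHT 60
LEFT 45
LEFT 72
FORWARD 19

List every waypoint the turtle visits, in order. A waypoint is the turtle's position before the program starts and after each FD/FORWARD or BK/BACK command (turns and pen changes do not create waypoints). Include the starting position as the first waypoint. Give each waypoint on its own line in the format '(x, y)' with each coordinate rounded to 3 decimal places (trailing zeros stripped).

Answer: (3, 0)
(-15, 0)
(-25.348, -15.935)

Derivation:
Executing turtle program step by step:
Start: pos=(3,0), heading=180, pen down
FD 18: (3,0) -> (-15,0) [heading=180, draw]
RT 60: heading 180 -> 120
LT 45: heading 120 -> 165
LT 72: heading 165 -> 237
FD 19: (-15,0) -> (-25.348,-15.935) [heading=237, draw]
Final: pos=(-25.348,-15.935), heading=237, 2 segment(s) drawn
Waypoints (3 total):
(3, 0)
(-15, 0)
(-25.348, -15.935)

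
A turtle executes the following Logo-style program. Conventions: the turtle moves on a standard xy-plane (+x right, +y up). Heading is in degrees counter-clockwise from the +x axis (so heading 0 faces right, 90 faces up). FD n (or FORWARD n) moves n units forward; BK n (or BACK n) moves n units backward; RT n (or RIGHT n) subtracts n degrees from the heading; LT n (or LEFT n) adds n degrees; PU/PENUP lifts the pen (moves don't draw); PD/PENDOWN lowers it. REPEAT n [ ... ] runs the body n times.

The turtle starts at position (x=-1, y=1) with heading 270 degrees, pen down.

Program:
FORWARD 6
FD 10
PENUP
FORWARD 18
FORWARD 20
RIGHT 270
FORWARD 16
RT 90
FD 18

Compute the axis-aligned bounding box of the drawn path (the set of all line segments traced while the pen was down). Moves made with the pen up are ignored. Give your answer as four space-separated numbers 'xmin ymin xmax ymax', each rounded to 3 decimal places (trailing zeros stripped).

Answer: -1 -15 -1 1

Derivation:
Executing turtle program step by step:
Start: pos=(-1,1), heading=270, pen down
FD 6: (-1,1) -> (-1,-5) [heading=270, draw]
FD 10: (-1,-5) -> (-1,-15) [heading=270, draw]
PU: pen up
FD 18: (-1,-15) -> (-1,-33) [heading=270, move]
FD 20: (-1,-33) -> (-1,-53) [heading=270, move]
RT 270: heading 270 -> 0
FD 16: (-1,-53) -> (15,-53) [heading=0, move]
RT 90: heading 0 -> 270
FD 18: (15,-53) -> (15,-71) [heading=270, move]
Final: pos=(15,-71), heading=270, 2 segment(s) drawn

Segment endpoints: x in {-1, -1, -1}, y in {-15, -5, 1}
xmin=-1, ymin=-15, xmax=-1, ymax=1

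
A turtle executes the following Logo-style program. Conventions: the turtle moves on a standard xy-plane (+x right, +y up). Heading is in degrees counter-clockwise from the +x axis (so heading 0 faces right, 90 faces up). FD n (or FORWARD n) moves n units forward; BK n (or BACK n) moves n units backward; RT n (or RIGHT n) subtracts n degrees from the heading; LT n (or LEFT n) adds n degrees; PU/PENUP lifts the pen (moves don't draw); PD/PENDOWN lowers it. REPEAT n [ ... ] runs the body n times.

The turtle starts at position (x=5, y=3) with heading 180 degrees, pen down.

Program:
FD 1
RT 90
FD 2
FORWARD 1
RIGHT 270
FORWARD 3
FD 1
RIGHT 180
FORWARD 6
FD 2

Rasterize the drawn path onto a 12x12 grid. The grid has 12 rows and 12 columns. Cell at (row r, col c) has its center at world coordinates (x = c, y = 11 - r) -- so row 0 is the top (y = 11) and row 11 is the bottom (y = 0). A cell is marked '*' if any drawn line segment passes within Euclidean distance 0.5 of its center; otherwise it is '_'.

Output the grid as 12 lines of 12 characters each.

Segment 0: (5,3) -> (4,3)
Segment 1: (4,3) -> (4,5)
Segment 2: (4,5) -> (4,6)
Segment 3: (4,6) -> (1,6)
Segment 4: (1,6) -> (0,6)
Segment 5: (0,6) -> (6,6)
Segment 6: (6,6) -> (8,6)

Answer: ____________
____________
____________
____________
____________
*********___
____*_______
____*_______
____**______
____________
____________
____________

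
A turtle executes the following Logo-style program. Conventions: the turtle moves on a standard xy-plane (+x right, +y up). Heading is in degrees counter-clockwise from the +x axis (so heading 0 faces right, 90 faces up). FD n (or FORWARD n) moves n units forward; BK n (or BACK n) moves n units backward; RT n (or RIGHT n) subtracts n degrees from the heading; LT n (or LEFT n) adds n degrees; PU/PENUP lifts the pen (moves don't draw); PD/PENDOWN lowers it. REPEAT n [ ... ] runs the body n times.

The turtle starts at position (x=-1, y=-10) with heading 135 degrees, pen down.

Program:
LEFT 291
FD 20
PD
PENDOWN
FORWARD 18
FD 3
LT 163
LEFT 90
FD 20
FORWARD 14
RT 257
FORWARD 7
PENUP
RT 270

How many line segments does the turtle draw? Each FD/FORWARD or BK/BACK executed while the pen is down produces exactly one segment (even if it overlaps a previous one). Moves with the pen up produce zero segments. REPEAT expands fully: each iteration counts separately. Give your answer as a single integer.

Answer: 6

Derivation:
Executing turtle program step by step:
Start: pos=(-1,-10), heading=135, pen down
LT 291: heading 135 -> 66
FD 20: (-1,-10) -> (7.135,8.271) [heading=66, draw]
PD: pen down
PD: pen down
FD 18: (7.135,8.271) -> (14.456,24.715) [heading=66, draw]
FD 3: (14.456,24.715) -> (15.676,27.455) [heading=66, draw]
LT 163: heading 66 -> 229
LT 90: heading 229 -> 319
FD 20: (15.676,27.455) -> (30.77,14.334) [heading=319, draw]
FD 14: (30.77,14.334) -> (41.336,5.149) [heading=319, draw]
RT 257: heading 319 -> 62
FD 7: (41.336,5.149) -> (44.623,11.33) [heading=62, draw]
PU: pen up
RT 270: heading 62 -> 152
Final: pos=(44.623,11.33), heading=152, 6 segment(s) drawn
Segments drawn: 6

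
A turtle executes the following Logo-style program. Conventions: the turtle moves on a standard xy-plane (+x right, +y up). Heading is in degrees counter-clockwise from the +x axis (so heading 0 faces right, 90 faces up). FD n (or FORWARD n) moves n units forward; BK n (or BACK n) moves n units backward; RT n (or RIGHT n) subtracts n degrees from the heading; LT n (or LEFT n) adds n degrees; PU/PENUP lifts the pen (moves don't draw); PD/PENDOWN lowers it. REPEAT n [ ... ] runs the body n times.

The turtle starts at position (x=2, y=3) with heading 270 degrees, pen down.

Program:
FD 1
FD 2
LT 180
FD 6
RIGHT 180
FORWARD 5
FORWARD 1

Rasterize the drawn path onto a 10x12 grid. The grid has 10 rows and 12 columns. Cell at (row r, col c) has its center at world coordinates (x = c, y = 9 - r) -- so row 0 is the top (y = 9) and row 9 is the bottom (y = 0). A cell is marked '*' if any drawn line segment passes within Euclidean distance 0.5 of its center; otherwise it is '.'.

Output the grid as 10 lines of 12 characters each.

Answer: ............
............
............
..*.........
..*.........
..*.........
..*.........
..*.........
..*.........
..*.........

Derivation:
Segment 0: (2,3) -> (2,2)
Segment 1: (2,2) -> (2,0)
Segment 2: (2,0) -> (2,6)
Segment 3: (2,6) -> (2,1)
Segment 4: (2,1) -> (2,0)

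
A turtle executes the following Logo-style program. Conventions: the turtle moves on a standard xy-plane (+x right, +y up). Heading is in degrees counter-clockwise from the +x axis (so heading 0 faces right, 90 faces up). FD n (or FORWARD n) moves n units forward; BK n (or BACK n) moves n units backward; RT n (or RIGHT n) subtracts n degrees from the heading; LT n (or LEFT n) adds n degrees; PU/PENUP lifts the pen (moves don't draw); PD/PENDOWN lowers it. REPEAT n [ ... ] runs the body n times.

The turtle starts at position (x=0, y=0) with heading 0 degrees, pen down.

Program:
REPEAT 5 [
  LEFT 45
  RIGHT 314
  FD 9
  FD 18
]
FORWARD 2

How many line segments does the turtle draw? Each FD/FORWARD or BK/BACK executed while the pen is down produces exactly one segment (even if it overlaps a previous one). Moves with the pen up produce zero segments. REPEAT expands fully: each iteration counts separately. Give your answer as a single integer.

Executing turtle program step by step:
Start: pos=(0,0), heading=0, pen down
REPEAT 5 [
  -- iteration 1/5 --
  LT 45: heading 0 -> 45
  RT 314: heading 45 -> 91
  FD 9: (0,0) -> (-0.157,8.999) [heading=91, draw]
  FD 18: (-0.157,8.999) -> (-0.471,26.996) [heading=91, draw]
  -- iteration 2/5 --
  LT 45: heading 91 -> 136
  RT 314: heading 136 -> 182
  FD 9: (-0.471,26.996) -> (-9.466,26.682) [heading=182, draw]
  FD 18: (-9.466,26.682) -> (-27.455,26.054) [heading=182, draw]
  -- iteration 3/5 --
  LT 45: heading 182 -> 227
  RT 314: heading 227 -> 273
  FD 9: (-27.455,26.054) -> (-26.984,17.066) [heading=273, draw]
  FD 18: (-26.984,17.066) -> (-26.042,-0.909) [heading=273, draw]
  -- iteration 4/5 --
  LT 45: heading 273 -> 318
  RT 314: heading 318 -> 4
  FD 9: (-26.042,-0.909) -> (-17.064,-0.282) [heading=4, draw]
  FD 18: (-17.064,-0.282) -> (0.893,0.974) [heading=4, draw]
  -- iteration 5/5 --
  LT 45: heading 4 -> 49
  RT 314: heading 49 -> 95
  FD 9: (0.893,0.974) -> (0.108,9.94) [heading=95, draw]
  FD 18: (0.108,9.94) -> (-1.461,27.871) [heading=95, draw]
]
FD 2: (-1.461,27.871) -> (-1.635,29.864) [heading=95, draw]
Final: pos=(-1.635,29.864), heading=95, 11 segment(s) drawn
Segments drawn: 11

Answer: 11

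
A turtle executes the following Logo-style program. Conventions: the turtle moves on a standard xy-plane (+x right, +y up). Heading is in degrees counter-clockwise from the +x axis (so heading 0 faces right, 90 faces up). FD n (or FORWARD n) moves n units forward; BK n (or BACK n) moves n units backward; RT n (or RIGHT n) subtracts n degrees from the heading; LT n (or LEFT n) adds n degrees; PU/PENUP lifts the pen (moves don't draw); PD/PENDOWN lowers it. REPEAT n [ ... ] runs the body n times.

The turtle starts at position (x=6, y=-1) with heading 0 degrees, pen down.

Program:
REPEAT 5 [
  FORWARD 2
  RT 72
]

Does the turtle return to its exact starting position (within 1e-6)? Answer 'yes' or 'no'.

Answer: yes

Derivation:
Executing turtle program step by step:
Start: pos=(6,-1), heading=0, pen down
REPEAT 5 [
  -- iteration 1/5 --
  FD 2: (6,-1) -> (8,-1) [heading=0, draw]
  RT 72: heading 0 -> 288
  -- iteration 2/5 --
  FD 2: (8,-1) -> (8.618,-2.902) [heading=288, draw]
  RT 72: heading 288 -> 216
  -- iteration 3/5 --
  FD 2: (8.618,-2.902) -> (7,-4.078) [heading=216, draw]
  RT 72: heading 216 -> 144
  -- iteration 4/5 --
  FD 2: (7,-4.078) -> (5.382,-2.902) [heading=144, draw]
  RT 72: heading 144 -> 72
  -- iteration 5/5 --
  FD 2: (5.382,-2.902) -> (6,-1) [heading=72, draw]
  RT 72: heading 72 -> 0
]
Final: pos=(6,-1), heading=0, 5 segment(s) drawn

Start position: (6, -1)
Final position: (6, -1)
Distance = 0; < 1e-6 -> CLOSED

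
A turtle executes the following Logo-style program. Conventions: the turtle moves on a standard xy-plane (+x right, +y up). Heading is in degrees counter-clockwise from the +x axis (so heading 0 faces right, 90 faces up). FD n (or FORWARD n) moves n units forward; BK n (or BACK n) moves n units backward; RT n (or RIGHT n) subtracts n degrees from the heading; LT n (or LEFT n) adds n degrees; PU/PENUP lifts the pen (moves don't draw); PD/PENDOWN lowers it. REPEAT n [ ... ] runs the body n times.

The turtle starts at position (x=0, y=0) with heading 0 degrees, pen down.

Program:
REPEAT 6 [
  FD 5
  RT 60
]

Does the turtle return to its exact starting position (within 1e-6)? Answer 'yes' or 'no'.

Answer: yes

Derivation:
Executing turtle program step by step:
Start: pos=(0,0), heading=0, pen down
REPEAT 6 [
  -- iteration 1/6 --
  FD 5: (0,0) -> (5,0) [heading=0, draw]
  RT 60: heading 0 -> 300
  -- iteration 2/6 --
  FD 5: (5,0) -> (7.5,-4.33) [heading=300, draw]
  RT 60: heading 300 -> 240
  -- iteration 3/6 --
  FD 5: (7.5,-4.33) -> (5,-8.66) [heading=240, draw]
  RT 60: heading 240 -> 180
  -- iteration 4/6 --
  FD 5: (5,-8.66) -> (0,-8.66) [heading=180, draw]
  RT 60: heading 180 -> 120
  -- iteration 5/6 --
  FD 5: (0,-8.66) -> (-2.5,-4.33) [heading=120, draw]
  RT 60: heading 120 -> 60
  -- iteration 6/6 --
  FD 5: (-2.5,-4.33) -> (0,0) [heading=60, draw]
  RT 60: heading 60 -> 0
]
Final: pos=(0,0), heading=0, 6 segment(s) drawn

Start position: (0, 0)
Final position: (0, 0)
Distance = 0; < 1e-6 -> CLOSED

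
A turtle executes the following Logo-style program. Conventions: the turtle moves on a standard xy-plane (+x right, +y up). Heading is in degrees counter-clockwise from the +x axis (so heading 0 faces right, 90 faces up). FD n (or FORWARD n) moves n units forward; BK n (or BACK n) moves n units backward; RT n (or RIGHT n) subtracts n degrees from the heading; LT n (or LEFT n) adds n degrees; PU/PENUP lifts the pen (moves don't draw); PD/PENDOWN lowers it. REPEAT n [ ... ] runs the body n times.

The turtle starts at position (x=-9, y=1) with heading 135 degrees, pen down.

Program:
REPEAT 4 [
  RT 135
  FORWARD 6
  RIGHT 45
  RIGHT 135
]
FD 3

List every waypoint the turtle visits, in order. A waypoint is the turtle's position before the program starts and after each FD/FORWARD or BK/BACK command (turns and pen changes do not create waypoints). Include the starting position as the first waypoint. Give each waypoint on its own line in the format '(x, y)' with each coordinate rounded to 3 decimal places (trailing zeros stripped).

Answer: (-9, 1)
(-3, 1)
(1.243, 5.243)
(1.243, 11.243)
(-3, 15.485)
(-0.879, 13.364)

Derivation:
Executing turtle program step by step:
Start: pos=(-9,1), heading=135, pen down
REPEAT 4 [
  -- iteration 1/4 --
  RT 135: heading 135 -> 0
  FD 6: (-9,1) -> (-3,1) [heading=0, draw]
  RT 45: heading 0 -> 315
  RT 135: heading 315 -> 180
  -- iteration 2/4 --
  RT 135: heading 180 -> 45
  FD 6: (-3,1) -> (1.243,5.243) [heading=45, draw]
  RT 45: heading 45 -> 0
  RT 135: heading 0 -> 225
  -- iteration 3/4 --
  RT 135: heading 225 -> 90
  FD 6: (1.243,5.243) -> (1.243,11.243) [heading=90, draw]
  RT 45: heading 90 -> 45
  RT 135: heading 45 -> 270
  -- iteration 4/4 --
  RT 135: heading 270 -> 135
  FD 6: (1.243,11.243) -> (-3,15.485) [heading=135, draw]
  RT 45: heading 135 -> 90
  RT 135: heading 90 -> 315
]
FD 3: (-3,15.485) -> (-0.879,13.364) [heading=315, draw]
Final: pos=(-0.879,13.364), heading=315, 5 segment(s) drawn
Waypoints (6 total):
(-9, 1)
(-3, 1)
(1.243, 5.243)
(1.243, 11.243)
(-3, 15.485)
(-0.879, 13.364)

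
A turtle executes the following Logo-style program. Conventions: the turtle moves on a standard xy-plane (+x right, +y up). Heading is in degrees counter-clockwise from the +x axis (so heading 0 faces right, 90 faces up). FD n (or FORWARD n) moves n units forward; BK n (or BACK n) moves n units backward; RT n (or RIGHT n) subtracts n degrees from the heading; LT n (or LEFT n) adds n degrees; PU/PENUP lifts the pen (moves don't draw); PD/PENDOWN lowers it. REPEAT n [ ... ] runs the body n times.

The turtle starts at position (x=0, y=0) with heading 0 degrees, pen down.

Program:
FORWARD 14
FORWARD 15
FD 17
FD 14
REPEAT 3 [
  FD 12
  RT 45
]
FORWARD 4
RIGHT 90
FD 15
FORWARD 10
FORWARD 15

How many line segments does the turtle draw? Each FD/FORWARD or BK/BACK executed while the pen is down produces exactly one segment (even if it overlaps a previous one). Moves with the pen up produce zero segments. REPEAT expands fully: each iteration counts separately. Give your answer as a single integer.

Answer: 11

Derivation:
Executing turtle program step by step:
Start: pos=(0,0), heading=0, pen down
FD 14: (0,0) -> (14,0) [heading=0, draw]
FD 15: (14,0) -> (29,0) [heading=0, draw]
FD 17: (29,0) -> (46,0) [heading=0, draw]
FD 14: (46,0) -> (60,0) [heading=0, draw]
REPEAT 3 [
  -- iteration 1/3 --
  FD 12: (60,0) -> (72,0) [heading=0, draw]
  RT 45: heading 0 -> 315
  -- iteration 2/3 --
  FD 12: (72,0) -> (80.485,-8.485) [heading=315, draw]
  RT 45: heading 315 -> 270
  -- iteration 3/3 --
  FD 12: (80.485,-8.485) -> (80.485,-20.485) [heading=270, draw]
  RT 45: heading 270 -> 225
]
FD 4: (80.485,-20.485) -> (77.657,-23.314) [heading=225, draw]
RT 90: heading 225 -> 135
FD 15: (77.657,-23.314) -> (67.05,-12.707) [heading=135, draw]
FD 10: (67.05,-12.707) -> (59.979,-5.636) [heading=135, draw]
FD 15: (59.979,-5.636) -> (49.373,4.971) [heading=135, draw]
Final: pos=(49.373,4.971), heading=135, 11 segment(s) drawn
Segments drawn: 11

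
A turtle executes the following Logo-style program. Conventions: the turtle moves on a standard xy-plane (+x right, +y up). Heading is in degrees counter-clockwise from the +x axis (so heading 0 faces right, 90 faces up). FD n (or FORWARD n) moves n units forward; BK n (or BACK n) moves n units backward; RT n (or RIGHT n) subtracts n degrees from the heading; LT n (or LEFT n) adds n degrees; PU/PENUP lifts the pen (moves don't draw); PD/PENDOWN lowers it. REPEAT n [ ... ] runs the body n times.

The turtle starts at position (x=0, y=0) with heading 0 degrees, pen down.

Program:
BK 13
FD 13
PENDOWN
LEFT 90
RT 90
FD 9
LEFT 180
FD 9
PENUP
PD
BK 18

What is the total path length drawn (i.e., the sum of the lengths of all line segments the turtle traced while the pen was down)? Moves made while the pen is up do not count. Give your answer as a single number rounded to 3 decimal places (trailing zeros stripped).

Executing turtle program step by step:
Start: pos=(0,0), heading=0, pen down
BK 13: (0,0) -> (-13,0) [heading=0, draw]
FD 13: (-13,0) -> (0,0) [heading=0, draw]
PD: pen down
LT 90: heading 0 -> 90
RT 90: heading 90 -> 0
FD 9: (0,0) -> (9,0) [heading=0, draw]
LT 180: heading 0 -> 180
FD 9: (9,0) -> (0,0) [heading=180, draw]
PU: pen up
PD: pen down
BK 18: (0,0) -> (18,0) [heading=180, draw]
Final: pos=(18,0), heading=180, 5 segment(s) drawn

Segment lengths:
  seg 1: (0,0) -> (-13,0), length = 13
  seg 2: (-13,0) -> (0,0), length = 13
  seg 3: (0,0) -> (9,0), length = 9
  seg 4: (9,0) -> (0,0), length = 9
  seg 5: (0,0) -> (18,0), length = 18
Total = 62

Answer: 62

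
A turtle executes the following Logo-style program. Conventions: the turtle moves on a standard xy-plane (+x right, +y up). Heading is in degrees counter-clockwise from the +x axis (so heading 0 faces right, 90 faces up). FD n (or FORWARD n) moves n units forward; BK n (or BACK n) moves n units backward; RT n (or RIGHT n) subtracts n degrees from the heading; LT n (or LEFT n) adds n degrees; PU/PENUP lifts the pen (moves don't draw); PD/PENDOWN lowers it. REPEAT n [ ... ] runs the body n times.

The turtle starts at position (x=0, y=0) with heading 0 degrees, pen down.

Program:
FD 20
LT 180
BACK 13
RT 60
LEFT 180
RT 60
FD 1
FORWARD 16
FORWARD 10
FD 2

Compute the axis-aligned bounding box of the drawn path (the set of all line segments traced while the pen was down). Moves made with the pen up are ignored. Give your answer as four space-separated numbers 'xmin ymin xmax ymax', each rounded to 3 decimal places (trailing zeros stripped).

Answer: 0 -25.115 33 0

Derivation:
Executing turtle program step by step:
Start: pos=(0,0), heading=0, pen down
FD 20: (0,0) -> (20,0) [heading=0, draw]
LT 180: heading 0 -> 180
BK 13: (20,0) -> (33,0) [heading=180, draw]
RT 60: heading 180 -> 120
LT 180: heading 120 -> 300
RT 60: heading 300 -> 240
FD 1: (33,0) -> (32.5,-0.866) [heading=240, draw]
FD 16: (32.5,-0.866) -> (24.5,-14.722) [heading=240, draw]
FD 10: (24.5,-14.722) -> (19.5,-23.383) [heading=240, draw]
FD 2: (19.5,-23.383) -> (18.5,-25.115) [heading=240, draw]
Final: pos=(18.5,-25.115), heading=240, 6 segment(s) drawn

Segment endpoints: x in {0, 18.5, 19.5, 20, 24.5, 32.5, 33}, y in {-25.115, -23.383, -14.722, -0.866, 0, 0}
xmin=0, ymin=-25.115, xmax=33, ymax=0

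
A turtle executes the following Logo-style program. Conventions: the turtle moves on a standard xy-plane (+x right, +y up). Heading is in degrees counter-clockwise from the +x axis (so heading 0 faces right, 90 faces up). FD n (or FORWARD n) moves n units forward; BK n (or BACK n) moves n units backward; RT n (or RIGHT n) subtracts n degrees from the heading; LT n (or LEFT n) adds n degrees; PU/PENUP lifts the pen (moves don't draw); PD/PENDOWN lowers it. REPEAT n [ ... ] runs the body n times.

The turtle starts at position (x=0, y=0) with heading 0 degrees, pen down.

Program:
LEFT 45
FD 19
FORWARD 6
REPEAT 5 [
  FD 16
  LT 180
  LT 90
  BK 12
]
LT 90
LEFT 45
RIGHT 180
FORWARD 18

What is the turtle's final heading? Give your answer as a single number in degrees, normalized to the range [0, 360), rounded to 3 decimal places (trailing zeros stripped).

Executing turtle program step by step:
Start: pos=(0,0), heading=0, pen down
LT 45: heading 0 -> 45
FD 19: (0,0) -> (13.435,13.435) [heading=45, draw]
FD 6: (13.435,13.435) -> (17.678,17.678) [heading=45, draw]
REPEAT 5 [
  -- iteration 1/5 --
  FD 16: (17.678,17.678) -> (28.991,28.991) [heading=45, draw]
  LT 180: heading 45 -> 225
  LT 90: heading 225 -> 315
  BK 12: (28.991,28.991) -> (20.506,37.477) [heading=315, draw]
  -- iteration 2/5 --
  FD 16: (20.506,37.477) -> (31.82,26.163) [heading=315, draw]
  LT 180: heading 315 -> 135
  LT 90: heading 135 -> 225
  BK 12: (31.82,26.163) -> (40.305,34.648) [heading=225, draw]
  -- iteration 3/5 --
  FD 16: (40.305,34.648) -> (28.991,23.335) [heading=225, draw]
  LT 180: heading 225 -> 45
  LT 90: heading 45 -> 135
  BK 12: (28.991,23.335) -> (37.477,14.849) [heading=135, draw]
  -- iteration 4/5 --
  FD 16: (37.477,14.849) -> (26.163,26.163) [heading=135, draw]
  LT 180: heading 135 -> 315
  LT 90: heading 315 -> 45
  BK 12: (26.163,26.163) -> (17.678,17.678) [heading=45, draw]
  -- iteration 5/5 --
  FD 16: (17.678,17.678) -> (28.991,28.991) [heading=45, draw]
  LT 180: heading 45 -> 225
  LT 90: heading 225 -> 315
  BK 12: (28.991,28.991) -> (20.506,37.477) [heading=315, draw]
]
LT 90: heading 315 -> 45
LT 45: heading 45 -> 90
RT 180: heading 90 -> 270
FD 18: (20.506,37.477) -> (20.506,19.477) [heading=270, draw]
Final: pos=(20.506,19.477), heading=270, 13 segment(s) drawn

Answer: 270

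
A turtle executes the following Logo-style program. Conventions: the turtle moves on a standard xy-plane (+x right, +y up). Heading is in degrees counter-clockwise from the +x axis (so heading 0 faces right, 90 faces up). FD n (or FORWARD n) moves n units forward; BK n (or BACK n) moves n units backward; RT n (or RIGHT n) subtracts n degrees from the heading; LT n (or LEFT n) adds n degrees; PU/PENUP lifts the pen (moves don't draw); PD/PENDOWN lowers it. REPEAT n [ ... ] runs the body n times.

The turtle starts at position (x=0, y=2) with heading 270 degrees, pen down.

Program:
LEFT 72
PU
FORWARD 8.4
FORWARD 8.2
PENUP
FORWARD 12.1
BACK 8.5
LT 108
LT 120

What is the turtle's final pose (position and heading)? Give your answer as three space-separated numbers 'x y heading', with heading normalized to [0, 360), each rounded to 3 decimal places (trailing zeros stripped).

Answer: 19.211 -4.242 210

Derivation:
Executing turtle program step by step:
Start: pos=(0,2), heading=270, pen down
LT 72: heading 270 -> 342
PU: pen up
FD 8.4: (0,2) -> (7.989,-0.596) [heading=342, move]
FD 8.2: (7.989,-0.596) -> (15.788,-3.13) [heading=342, move]
PU: pen up
FD 12.1: (15.788,-3.13) -> (27.295,-6.869) [heading=342, move]
BK 8.5: (27.295,-6.869) -> (19.211,-4.242) [heading=342, move]
LT 108: heading 342 -> 90
LT 120: heading 90 -> 210
Final: pos=(19.211,-4.242), heading=210, 0 segment(s) drawn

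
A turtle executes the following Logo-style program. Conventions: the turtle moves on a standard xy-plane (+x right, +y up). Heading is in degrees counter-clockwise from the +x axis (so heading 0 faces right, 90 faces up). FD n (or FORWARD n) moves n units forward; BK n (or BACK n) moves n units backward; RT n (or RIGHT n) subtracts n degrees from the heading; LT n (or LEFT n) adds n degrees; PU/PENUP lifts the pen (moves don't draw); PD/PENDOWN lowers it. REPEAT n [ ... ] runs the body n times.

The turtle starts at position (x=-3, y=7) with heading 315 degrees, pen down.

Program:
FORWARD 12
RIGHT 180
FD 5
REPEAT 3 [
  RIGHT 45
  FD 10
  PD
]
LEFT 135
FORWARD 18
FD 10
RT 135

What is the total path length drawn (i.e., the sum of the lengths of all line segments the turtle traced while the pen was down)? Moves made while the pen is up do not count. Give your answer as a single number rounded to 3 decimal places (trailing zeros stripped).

Executing turtle program step by step:
Start: pos=(-3,7), heading=315, pen down
FD 12: (-3,7) -> (5.485,-1.485) [heading=315, draw]
RT 180: heading 315 -> 135
FD 5: (5.485,-1.485) -> (1.95,2.05) [heading=135, draw]
REPEAT 3 [
  -- iteration 1/3 --
  RT 45: heading 135 -> 90
  FD 10: (1.95,2.05) -> (1.95,12.05) [heading=90, draw]
  PD: pen down
  -- iteration 2/3 --
  RT 45: heading 90 -> 45
  FD 10: (1.95,12.05) -> (9.021,19.121) [heading=45, draw]
  PD: pen down
  -- iteration 3/3 --
  RT 45: heading 45 -> 0
  FD 10: (9.021,19.121) -> (19.021,19.121) [heading=0, draw]
  PD: pen down
]
LT 135: heading 0 -> 135
FD 18: (19.021,19.121) -> (6.293,31.849) [heading=135, draw]
FD 10: (6.293,31.849) -> (-0.778,38.92) [heading=135, draw]
RT 135: heading 135 -> 0
Final: pos=(-0.778,38.92), heading=0, 7 segment(s) drawn

Segment lengths:
  seg 1: (-3,7) -> (5.485,-1.485), length = 12
  seg 2: (5.485,-1.485) -> (1.95,2.05), length = 5
  seg 3: (1.95,2.05) -> (1.95,12.05), length = 10
  seg 4: (1.95,12.05) -> (9.021,19.121), length = 10
  seg 5: (9.021,19.121) -> (19.021,19.121), length = 10
  seg 6: (19.021,19.121) -> (6.293,31.849), length = 18
  seg 7: (6.293,31.849) -> (-0.778,38.92), length = 10
Total = 75

Answer: 75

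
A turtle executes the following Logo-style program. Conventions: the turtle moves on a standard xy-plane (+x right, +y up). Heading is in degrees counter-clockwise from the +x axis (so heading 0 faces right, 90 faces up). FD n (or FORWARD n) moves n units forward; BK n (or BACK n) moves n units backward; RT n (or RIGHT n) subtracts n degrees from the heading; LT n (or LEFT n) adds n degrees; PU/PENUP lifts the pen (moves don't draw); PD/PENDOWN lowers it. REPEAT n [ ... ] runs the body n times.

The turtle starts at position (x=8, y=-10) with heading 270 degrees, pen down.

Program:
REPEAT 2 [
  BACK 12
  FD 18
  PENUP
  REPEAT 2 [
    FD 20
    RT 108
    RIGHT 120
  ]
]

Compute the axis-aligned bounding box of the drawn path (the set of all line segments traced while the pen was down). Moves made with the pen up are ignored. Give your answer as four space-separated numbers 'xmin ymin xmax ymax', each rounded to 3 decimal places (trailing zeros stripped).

Executing turtle program step by step:
Start: pos=(8,-10), heading=270, pen down
REPEAT 2 [
  -- iteration 1/2 --
  BK 12: (8,-10) -> (8,2) [heading=270, draw]
  FD 18: (8,2) -> (8,-16) [heading=270, draw]
  PU: pen up
  REPEAT 2 [
    -- iteration 1/2 --
    FD 20: (8,-16) -> (8,-36) [heading=270, move]
    RT 108: heading 270 -> 162
    RT 120: heading 162 -> 42
    -- iteration 2/2 --
    FD 20: (8,-36) -> (22.863,-22.617) [heading=42, move]
    RT 108: heading 42 -> 294
    RT 120: heading 294 -> 174
  ]
  -- iteration 2/2 --
  BK 12: (22.863,-22.617) -> (34.797,-23.872) [heading=174, move]
  FD 18: (34.797,-23.872) -> (16.896,-21.99) [heading=174, move]
  PU: pen up
  REPEAT 2 [
    -- iteration 1/2 --
    FD 20: (16.896,-21.99) -> (-2.995,-19.9) [heading=174, move]
    RT 108: heading 174 -> 66
    RT 120: heading 66 -> 306
    -- iteration 2/2 --
    FD 20: (-2.995,-19.9) -> (8.761,-36.08) [heading=306, move]
    RT 108: heading 306 -> 198
    RT 120: heading 198 -> 78
  ]
]
Final: pos=(8.761,-36.08), heading=78, 2 segment(s) drawn

Segment endpoints: x in {8, 8, 8}, y in {-16, -10, 2}
xmin=8, ymin=-16, xmax=8, ymax=2

Answer: 8 -16 8 2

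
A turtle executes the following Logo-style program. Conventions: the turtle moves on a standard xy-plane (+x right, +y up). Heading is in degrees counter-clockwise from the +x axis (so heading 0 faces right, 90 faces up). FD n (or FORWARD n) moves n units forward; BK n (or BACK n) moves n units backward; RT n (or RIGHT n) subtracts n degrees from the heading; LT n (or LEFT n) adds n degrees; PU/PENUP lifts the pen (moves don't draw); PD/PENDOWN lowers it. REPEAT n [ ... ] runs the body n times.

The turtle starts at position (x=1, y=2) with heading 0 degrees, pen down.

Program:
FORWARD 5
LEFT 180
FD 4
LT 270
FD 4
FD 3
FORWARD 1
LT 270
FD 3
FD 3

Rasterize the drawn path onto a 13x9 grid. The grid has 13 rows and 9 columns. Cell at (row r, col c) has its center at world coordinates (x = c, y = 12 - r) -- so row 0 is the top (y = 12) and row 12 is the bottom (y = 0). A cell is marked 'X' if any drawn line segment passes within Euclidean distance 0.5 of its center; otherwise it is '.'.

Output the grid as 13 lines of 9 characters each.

Segment 0: (1,2) -> (6,2)
Segment 1: (6,2) -> (2,2)
Segment 2: (2,2) -> (2,6)
Segment 3: (2,6) -> (2,9)
Segment 4: (2,9) -> (2,10)
Segment 5: (2,10) -> (5,10)
Segment 6: (5,10) -> (8,10)

Answer: .........
.........
..XXXXXXX
..X......
..X......
..X......
..X......
..X......
..X......
..X......
.XXXXXX..
.........
.........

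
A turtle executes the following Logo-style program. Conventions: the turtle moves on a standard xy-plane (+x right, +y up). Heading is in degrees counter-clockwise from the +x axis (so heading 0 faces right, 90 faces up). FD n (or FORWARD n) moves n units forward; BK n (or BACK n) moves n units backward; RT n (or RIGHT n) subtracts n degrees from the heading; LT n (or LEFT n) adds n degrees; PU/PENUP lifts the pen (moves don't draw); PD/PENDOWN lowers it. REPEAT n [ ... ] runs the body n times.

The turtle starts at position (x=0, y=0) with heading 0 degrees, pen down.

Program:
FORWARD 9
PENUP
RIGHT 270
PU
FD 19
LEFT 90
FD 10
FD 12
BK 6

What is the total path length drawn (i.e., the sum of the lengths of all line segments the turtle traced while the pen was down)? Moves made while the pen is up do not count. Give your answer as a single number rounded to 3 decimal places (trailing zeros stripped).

Answer: 9

Derivation:
Executing turtle program step by step:
Start: pos=(0,0), heading=0, pen down
FD 9: (0,0) -> (9,0) [heading=0, draw]
PU: pen up
RT 270: heading 0 -> 90
PU: pen up
FD 19: (9,0) -> (9,19) [heading=90, move]
LT 90: heading 90 -> 180
FD 10: (9,19) -> (-1,19) [heading=180, move]
FD 12: (-1,19) -> (-13,19) [heading=180, move]
BK 6: (-13,19) -> (-7,19) [heading=180, move]
Final: pos=(-7,19), heading=180, 1 segment(s) drawn

Segment lengths:
  seg 1: (0,0) -> (9,0), length = 9
Total = 9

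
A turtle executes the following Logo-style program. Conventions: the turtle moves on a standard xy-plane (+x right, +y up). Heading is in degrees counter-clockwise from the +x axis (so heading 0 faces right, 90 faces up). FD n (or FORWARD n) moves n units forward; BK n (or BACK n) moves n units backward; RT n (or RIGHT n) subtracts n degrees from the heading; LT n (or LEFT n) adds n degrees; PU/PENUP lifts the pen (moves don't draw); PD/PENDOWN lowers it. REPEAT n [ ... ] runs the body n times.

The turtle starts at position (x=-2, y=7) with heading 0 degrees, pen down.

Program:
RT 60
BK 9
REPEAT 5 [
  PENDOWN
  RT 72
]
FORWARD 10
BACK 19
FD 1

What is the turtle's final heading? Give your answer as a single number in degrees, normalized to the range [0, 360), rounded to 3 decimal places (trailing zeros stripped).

Executing turtle program step by step:
Start: pos=(-2,7), heading=0, pen down
RT 60: heading 0 -> 300
BK 9: (-2,7) -> (-6.5,14.794) [heading=300, draw]
REPEAT 5 [
  -- iteration 1/5 --
  PD: pen down
  RT 72: heading 300 -> 228
  -- iteration 2/5 --
  PD: pen down
  RT 72: heading 228 -> 156
  -- iteration 3/5 --
  PD: pen down
  RT 72: heading 156 -> 84
  -- iteration 4/5 --
  PD: pen down
  RT 72: heading 84 -> 12
  -- iteration 5/5 --
  PD: pen down
  RT 72: heading 12 -> 300
]
FD 10: (-6.5,14.794) -> (-1.5,6.134) [heading=300, draw]
BK 19: (-1.5,6.134) -> (-11,22.588) [heading=300, draw]
FD 1: (-11,22.588) -> (-10.5,21.722) [heading=300, draw]
Final: pos=(-10.5,21.722), heading=300, 4 segment(s) drawn

Answer: 300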